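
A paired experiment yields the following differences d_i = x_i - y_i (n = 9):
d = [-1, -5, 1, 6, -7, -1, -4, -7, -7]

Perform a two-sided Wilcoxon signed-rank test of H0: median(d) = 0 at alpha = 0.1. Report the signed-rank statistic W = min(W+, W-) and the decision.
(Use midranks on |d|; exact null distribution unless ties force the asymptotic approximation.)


Step 1: Drop any zero differences (none here) and take |d_i|.
|d| = [1, 5, 1, 6, 7, 1, 4, 7, 7]
Step 2: Midrank |d_i| (ties get averaged ranks).
ranks: |1|->2, |5|->5, |1|->2, |6|->6, |7|->8, |1|->2, |4|->4, |7|->8, |7|->8
Step 3: Attach original signs; sum ranks with positive sign and with negative sign.
W+ = 2 + 6 = 8
W- = 2 + 5 + 8 + 2 + 4 + 8 + 8 = 37
(Check: W+ + W- = 45 should equal n(n+1)/2 = 45.)
Step 4: Test statistic W = min(W+, W-) = 8.
Step 5: Ties in |d|, so use the tie-corrected normal approximation.
        E[W] = n(n+1)/4 = 9*10/4 = 22.5.
        Tie groups: |d|=1 (t=3), |d|=7 (t=3); sum(t^3 - t) = 48.
        Var[W] = n(n+1)(2n+1)/24 - sum(t^3-t)/48 = 1710/24 - 48/48 = 70.25.
        z = (W - E[W]) / sqrt(Var[W]) = (8 - 22.5) / 8.3815 = -1.7300.
        Two-sided p = 2*Phi(z) = 0.083631.
Step 6: alpha = 0.1. reject H0.

W+ = 8, W- = 37, W = min = 8, p = 0.083631, reject H0.


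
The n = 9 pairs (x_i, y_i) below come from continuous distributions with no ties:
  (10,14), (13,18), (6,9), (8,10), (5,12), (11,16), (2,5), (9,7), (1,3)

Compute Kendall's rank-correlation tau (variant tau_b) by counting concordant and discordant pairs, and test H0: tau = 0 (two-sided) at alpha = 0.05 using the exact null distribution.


Step 1: Enumerate the 36 unordered pairs (i,j) with i<j and classify each by sign(x_j-x_i) * sign(y_j-y_i).
  (1,2):dx=+3,dy=+4->C; (1,3):dx=-4,dy=-5->C; (1,4):dx=-2,dy=-4->C; (1,5):dx=-5,dy=-2->C
  (1,6):dx=+1,dy=+2->C; (1,7):dx=-8,dy=-9->C; (1,8):dx=-1,dy=-7->C; (1,9):dx=-9,dy=-11->C
  (2,3):dx=-7,dy=-9->C; (2,4):dx=-5,dy=-8->C; (2,5):dx=-8,dy=-6->C; (2,6):dx=-2,dy=-2->C
  (2,7):dx=-11,dy=-13->C; (2,8):dx=-4,dy=-11->C; (2,9):dx=-12,dy=-15->C; (3,4):dx=+2,dy=+1->C
  (3,5):dx=-1,dy=+3->D; (3,6):dx=+5,dy=+7->C; (3,7):dx=-4,dy=-4->C; (3,8):dx=+3,dy=-2->D
  (3,9):dx=-5,dy=-6->C; (4,5):dx=-3,dy=+2->D; (4,6):dx=+3,dy=+6->C; (4,7):dx=-6,dy=-5->C
  (4,8):dx=+1,dy=-3->D; (4,9):dx=-7,dy=-7->C; (5,6):dx=+6,dy=+4->C; (5,7):dx=-3,dy=-7->C
  (5,8):dx=+4,dy=-5->D; (5,9):dx=-4,dy=-9->C; (6,7):dx=-9,dy=-11->C; (6,8):dx=-2,dy=-9->C
  (6,9):dx=-10,dy=-13->C; (7,8):dx=+7,dy=+2->C; (7,9):dx=-1,dy=-2->C; (8,9):dx=-8,dy=-4->C
Step 2: C = 31, D = 5, total pairs = 36.
Step 3: tau = (C - D)/(n(n-1)/2) = (31 - 5)/36 = 0.722222.
Step 4: Exact two-sided p-value (enumerate n! = 362880 permutations of y under H0): p = 0.005886.
Step 5: alpha = 0.05. reject H0.

tau_b = 0.7222 (C=31, D=5), p = 0.005886, reject H0.


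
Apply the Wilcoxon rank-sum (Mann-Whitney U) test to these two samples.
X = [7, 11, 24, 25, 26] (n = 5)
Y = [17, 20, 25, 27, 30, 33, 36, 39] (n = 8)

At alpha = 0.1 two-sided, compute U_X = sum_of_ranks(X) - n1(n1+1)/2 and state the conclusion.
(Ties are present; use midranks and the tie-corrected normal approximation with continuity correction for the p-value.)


Step 1: Combine and sort all 13 observations; assign midranks.
sorted (value, group): (7,X), (11,X), (17,Y), (20,Y), (24,X), (25,X), (25,Y), (26,X), (27,Y), (30,Y), (33,Y), (36,Y), (39,Y)
ranks: 7->1, 11->2, 17->3, 20->4, 24->5, 25->6.5, 25->6.5, 26->8, 27->9, 30->10, 33->11, 36->12, 39->13
Step 2: Rank sum for X: R1 = 1 + 2 + 5 + 6.5 + 8 = 22.5.
Step 3: U_X = R1 - n1(n1+1)/2 = 22.5 - 5*6/2 = 22.5 - 15 = 7.5.
       U_Y = n1*n2 - U_X = 40 - 7.5 = 32.5.
Step 4: Ties are present, so use the tie-corrected normal approximation (with continuity correction) for the p-value.
Step 5: p-value = 0.078571; compare to alpha = 0.1. reject H0.

U_X = 7.5, p = 0.078571, reject H0 at alpha = 0.1.


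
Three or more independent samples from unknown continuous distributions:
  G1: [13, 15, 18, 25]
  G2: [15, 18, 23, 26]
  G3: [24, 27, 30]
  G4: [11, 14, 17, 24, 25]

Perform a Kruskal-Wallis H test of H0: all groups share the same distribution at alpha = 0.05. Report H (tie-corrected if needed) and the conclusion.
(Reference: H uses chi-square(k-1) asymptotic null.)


Step 1: Combine all N = 16 observations and assign midranks.
sorted (value, group, rank): (11,G4,1), (13,G1,2), (14,G4,3), (15,G1,4.5), (15,G2,4.5), (17,G4,6), (18,G1,7.5), (18,G2,7.5), (23,G2,9), (24,G3,10.5), (24,G4,10.5), (25,G1,12.5), (25,G4,12.5), (26,G2,14), (27,G3,15), (30,G3,16)
Step 2: Sum ranks within each group.
R_1 = 26.5 (n_1 = 4)
R_2 = 35 (n_2 = 4)
R_3 = 41.5 (n_3 = 3)
R_4 = 33 (n_4 = 5)
Step 3: H = 12/(N(N+1)) * sum(R_i^2/n_i) - 3(N+1)
     = 12/(16*17) * (26.5^2/4 + 35^2/4 + 41.5^2/3 + 33^2/5) - 3*17
     = 0.044118 * 1273.7 - 51
     = 5.192463.
Step 4: Ties present; correction factor C = 1 - 24/(16^3 - 16) = 0.994118. Corrected H = 5.192463 / 0.994118 = 5.223188.
Step 5: Under H0, H ~ chi^2(3); p-value = 0.156165.
Step 6: alpha = 0.05. fail to reject H0.

H = 5.2232, df = 3, p = 0.156165, fail to reject H0.


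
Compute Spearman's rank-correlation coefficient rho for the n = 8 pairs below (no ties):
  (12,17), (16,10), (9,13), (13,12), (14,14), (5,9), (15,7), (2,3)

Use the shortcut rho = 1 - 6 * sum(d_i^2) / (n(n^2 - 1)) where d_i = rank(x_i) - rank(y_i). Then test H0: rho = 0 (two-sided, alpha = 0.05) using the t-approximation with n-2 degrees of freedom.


Step 1: Rank x and y separately (midranks; no ties here).
rank(x): 12->4, 16->8, 9->3, 13->5, 14->6, 5->2, 15->7, 2->1
rank(y): 17->8, 10->4, 13->6, 12->5, 14->7, 9->3, 7->2, 3->1
Step 2: d_i = R_x(i) - R_y(i); compute d_i^2.
  (4-8)^2=16, (8-4)^2=16, (3-6)^2=9, (5-5)^2=0, (6-7)^2=1, (2-3)^2=1, (7-2)^2=25, (1-1)^2=0
sum(d^2) = 68.
Step 3: rho = 1 - 6*68 / (8*(8^2 - 1)) = 1 - 408/504 = 0.190476.
Step 4: Under H0, t = rho * sqrt((n-2)/(1-rho^2)) = 0.4753 ~ t(6).
Step 5: Two-sided p-value from the t-distribution with 6 df = 0.651401.
Step 6: alpha = 0.05. fail to reject H0.

rho = 0.1905, p = 0.651401, fail to reject H0 at alpha = 0.05.


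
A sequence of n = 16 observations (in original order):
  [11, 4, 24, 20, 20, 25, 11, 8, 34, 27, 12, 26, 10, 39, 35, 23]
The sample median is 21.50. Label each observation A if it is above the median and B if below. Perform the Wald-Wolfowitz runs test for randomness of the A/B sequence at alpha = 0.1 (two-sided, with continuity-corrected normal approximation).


Step 1: Compute median = 21.50; label A = above, B = below.
Labels in order: BBABBABBAABABAAA  (n_A = 8, n_B = 8)
Step 2: Count runs R = 10.
Step 3: Under H0 (random ordering), E[R] = 2*n_A*n_B/(n_A+n_B) + 1 = 2*8*8/16 + 1 = 9.0000.
        Var[R] = 2*n_A*n_B*(2*n_A*n_B - n_A - n_B) / ((n_A+n_B)^2 * (n_A+n_B-1)) = 14336/3840 = 3.7333.
        SD[R] = 1.9322.
Step 4: Continuity-corrected z = (R - 0.5 - E[R]) / SD[R] = (10 - 0.5 - 9.0000) / 1.9322 = 0.2588.
Step 5: Two-sided p-value via normal approximation = 2*(1 - Phi(|z|)) = 0.795809.
Step 6: alpha = 0.1. fail to reject H0.

R = 10, z = 0.2588, p = 0.795809, fail to reject H0.


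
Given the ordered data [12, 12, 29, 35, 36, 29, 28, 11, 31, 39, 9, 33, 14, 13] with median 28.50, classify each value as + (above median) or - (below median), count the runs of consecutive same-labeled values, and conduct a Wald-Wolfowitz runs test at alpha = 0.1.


Step 1: Compute median = 28.50; label A = above, B = below.
Labels in order: BBAAAABBAABABB  (n_A = 7, n_B = 7)
Step 2: Count runs R = 7.
Step 3: Under H0 (random ordering), E[R] = 2*n_A*n_B/(n_A+n_B) + 1 = 2*7*7/14 + 1 = 8.0000.
        Var[R] = 2*n_A*n_B*(2*n_A*n_B - n_A - n_B) / ((n_A+n_B)^2 * (n_A+n_B-1)) = 8232/2548 = 3.2308.
        SD[R] = 1.7974.
Step 4: Continuity-corrected z = (R + 0.5 - E[R]) / SD[R] = (7 + 0.5 - 8.0000) / 1.7974 = -0.2782.
Step 5: Two-sided p-value via normal approximation = 2*(1 - Phi(|z|)) = 0.780879.
Step 6: alpha = 0.1. fail to reject H0.

R = 7, z = -0.2782, p = 0.780879, fail to reject H0.


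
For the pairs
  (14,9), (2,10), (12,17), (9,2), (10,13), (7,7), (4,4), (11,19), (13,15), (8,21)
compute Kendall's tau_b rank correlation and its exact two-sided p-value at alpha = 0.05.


Step 1: Enumerate the 45 unordered pairs (i,j) with i<j and classify each by sign(x_j-x_i) * sign(y_j-y_i).
  (1,2):dx=-12,dy=+1->D; (1,3):dx=-2,dy=+8->D; (1,4):dx=-5,dy=-7->C; (1,5):dx=-4,dy=+4->D
  (1,6):dx=-7,dy=-2->C; (1,7):dx=-10,dy=-5->C; (1,8):dx=-3,dy=+10->D; (1,9):dx=-1,dy=+6->D
  (1,10):dx=-6,dy=+12->D; (2,3):dx=+10,dy=+7->C; (2,4):dx=+7,dy=-8->D; (2,5):dx=+8,dy=+3->C
  (2,6):dx=+5,dy=-3->D; (2,7):dx=+2,dy=-6->D; (2,8):dx=+9,dy=+9->C; (2,9):dx=+11,dy=+5->C
  (2,10):dx=+6,dy=+11->C; (3,4):dx=-3,dy=-15->C; (3,5):dx=-2,dy=-4->C; (3,6):dx=-5,dy=-10->C
  (3,7):dx=-8,dy=-13->C; (3,8):dx=-1,dy=+2->D; (3,9):dx=+1,dy=-2->D; (3,10):dx=-4,dy=+4->D
  (4,5):dx=+1,dy=+11->C; (4,6):dx=-2,dy=+5->D; (4,7):dx=-5,dy=+2->D; (4,8):dx=+2,dy=+17->C
  (4,9):dx=+4,dy=+13->C; (4,10):dx=-1,dy=+19->D; (5,6):dx=-3,dy=-6->C; (5,7):dx=-6,dy=-9->C
  (5,8):dx=+1,dy=+6->C; (5,9):dx=+3,dy=+2->C; (5,10):dx=-2,dy=+8->D; (6,7):dx=-3,dy=-3->C
  (6,8):dx=+4,dy=+12->C; (6,9):dx=+6,dy=+8->C; (6,10):dx=+1,dy=+14->C; (7,8):dx=+7,dy=+15->C
  (7,9):dx=+9,dy=+11->C; (7,10):dx=+4,dy=+17->C; (8,9):dx=+2,dy=-4->D; (8,10):dx=-3,dy=+2->D
  (9,10):dx=-5,dy=+6->D
Step 2: C = 26, D = 19, total pairs = 45.
Step 3: tau = (C - D)/(n(n-1)/2) = (26 - 19)/45 = 0.155556.
Step 4: Exact two-sided p-value (enumerate n! = 3628800 permutations of y under H0): p = 0.600654.
Step 5: alpha = 0.05. fail to reject H0.

tau_b = 0.1556 (C=26, D=19), p = 0.600654, fail to reject H0.


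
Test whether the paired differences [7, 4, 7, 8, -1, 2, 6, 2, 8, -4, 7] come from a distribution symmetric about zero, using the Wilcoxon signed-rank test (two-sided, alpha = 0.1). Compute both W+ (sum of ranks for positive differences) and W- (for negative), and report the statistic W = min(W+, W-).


Step 1: Drop any zero differences (none here) and take |d_i|.
|d| = [7, 4, 7, 8, 1, 2, 6, 2, 8, 4, 7]
Step 2: Midrank |d_i| (ties get averaged ranks).
ranks: |7|->8, |4|->4.5, |7|->8, |8|->10.5, |1|->1, |2|->2.5, |6|->6, |2|->2.5, |8|->10.5, |4|->4.5, |7|->8
Step 3: Attach original signs; sum ranks with positive sign and with negative sign.
W+ = 8 + 4.5 + 8 + 10.5 + 2.5 + 6 + 2.5 + 10.5 + 8 = 60.5
W- = 1 + 4.5 = 5.5
(Check: W+ + W- = 66 should equal n(n+1)/2 = 66.)
Step 4: Test statistic W = min(W+, W-) = 5.5.
Step 5: Ties in |d|, so use the tie-corrected normal approximation.
        E[W] = n(n+1)/4 = 11*12/4 = 33.
        Tie groups: |d|=2 (t=2), |d|=4 (t=2), |d|=7 (t=3), |d|=8 (t=2); sum(t^3 - t) = 42.
        Var[W] = n(n+1)(2n+1)/24 - sum(t^3-t)/48 = 3036/24 - 42/48 = 125.625.
        z = (W - E[W]) / sqrt(Var[W]) = (5.5 - 33) / 11.2083 = -2.4535.
        Two-sided p = 2*Phi(z) = 0.014145.
Step 6: alpha = 0.1. reject H0.

W+ = 60.5, W- = 5.5, W = min = 5.5, p = 0.014145, reject H0.


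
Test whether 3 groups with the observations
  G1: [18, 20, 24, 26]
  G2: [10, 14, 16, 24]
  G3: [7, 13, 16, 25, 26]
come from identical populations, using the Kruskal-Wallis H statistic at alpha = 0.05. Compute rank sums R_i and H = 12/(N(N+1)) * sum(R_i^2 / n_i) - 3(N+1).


Step 1: Combine all N = 13 observations and assign midranks.
sorted (value, group, rank): (7,G3,1), (10,G2,2), (13,G3,3), (14,G2,4), (16,G2,5.5), (16,G3,5.5), (18,G1,7), (20,G1,8), (24,G1,9.5), (24,G2,9.5), (25,G3,11), (26,G1,12.5), (26,G3,12.5)
Step 2: Sum ranks within each group.
R_1 = 37 (n_1 = 4)
R_2 = 21 (n_2 = 4)
R_3 = 33 (n_3 = 5)
Step 3: H = 12/(N(N+1)) * sum(R_i^2/n_i) - 3(N+1)
     = 12/(13*14) * (37^2/4 + 21^2/4 + 33^2/5) - 3*14
     = 0.065934 * 670.3 - 42
     = 2.195604.
Step 4: Ties present; correction factor C = 1 - 18/(13^3 - 13) = 0.991758. Corrected H = 2.195604 / 0.991758 = 2.213850.
Step 5: Under H0, H ~ chi^2(2); p-value = 0.330574.
Step 6: alpha = 0.05. fail to reject H0.

H = 2.2139, df = 2, p = 0.330574, fail to reject H0.


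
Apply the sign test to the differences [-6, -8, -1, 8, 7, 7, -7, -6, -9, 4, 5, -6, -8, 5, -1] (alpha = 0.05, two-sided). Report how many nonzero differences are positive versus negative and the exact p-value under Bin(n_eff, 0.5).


Step 1: Discard zero differences. Original n = 15; n_eff = number of nonzero differences = 15.
Nonzero differences (with sign): -6, -8, -1, +8, +7, +7, -7, -6, -9, +4, +5, -6, -8, +5, -1
Step 2: Count signs: positive = 6, negative = 9.
Step 3: Under H0: P(positive) = 0.5, so the number of positives S ~ Bin(15, 0.5).
Step 4: Two-sided exact p-value = sum of Bin(15,0.5) probabilities at or below the observed probability = 0.607239.
Step 5: alpha = 0.05. fail to reject H0.

n_eff = 15, pos = 6, neg = 9, p = 0.607239, fail to reject H0.


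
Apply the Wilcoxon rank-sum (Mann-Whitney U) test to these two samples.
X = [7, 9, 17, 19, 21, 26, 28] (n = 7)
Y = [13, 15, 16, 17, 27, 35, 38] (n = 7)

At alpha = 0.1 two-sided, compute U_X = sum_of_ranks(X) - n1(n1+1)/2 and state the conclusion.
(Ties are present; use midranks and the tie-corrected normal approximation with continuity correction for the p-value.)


Step 1: Combine and sort all 14 observations; assign midranks.
sorted (value, group): (7,X), (9,X), (13,Y), (15,Y), (16,Y), (17,X), (17,Y), (19,X), (21,X), (26,X), (27,Y), (28,X), (35,Y), (38,Y)
ranks: 7->1, 9->2, 13->3, 15->4, 16->5, 17->6.5, 17->6.5, 19->8, 21->9, 26->10, 27->11, 28->12, 35->13, 38->14
Step 2: Rank sum for X: R1 = 1 + 2 + 6.5 + 8 + 9 + 10 + 12 = 48.5.
Step 3: U_X = R1 - n1(n1+1)/2 = 48.5 - 7*8/2 = 48.5 - 28 = 20.5.
       U_Y = n1*n2 - U_X = 49 - 20.5 = 28.5.
Step 4: Ties are present, so use the tie-corrected normal approximation (with continuity correction) for the p-value.
Step 5: p-value = 0.654365; compare to alpha = 0.1. fail to reject H0.

U_X = 20.5, p = 0.654365, fail to reject H0 at alpha = 0.1.


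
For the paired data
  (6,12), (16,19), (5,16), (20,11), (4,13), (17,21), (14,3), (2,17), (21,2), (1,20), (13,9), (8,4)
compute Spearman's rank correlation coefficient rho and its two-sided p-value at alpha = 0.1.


Step 1: Rank x and y separately (midranks; no ties here).
rank(x): 6->5, 16->9, 5->4, 20->11, 4->3, 17->10, 14->8, 2->2, 21->12, 1->1, 13->7, 8->6
rank(y): 12->6, 19->10, 16->8, 11->5, 13->7, 21->12, 3->2, 17->9, 2->1, 20->11, 9->4, 4->3
Step 2: d_i = R_x(i) - R_y(i); compute d_i^2.
  (5-6)^2=1, (9-10)^2=1, (4-8)^2=16, (11-5)^2=36, (3-7)^2=16, (10-12)^2=4, (8-2)^2=36, (2-9)^2=49, (12-1)^2=121, (1-11)^2=100, (7-4)^2=9, (6-3)^2=9
sum(d^2) = 398.
Step 3: rho = 1 - 6*398 / (12*(12^2 - 1)) = 1 - 2388/1716 = -0.391608.
Step 4: Under H0, t = rho * sqrt((n-2)/(1-rho^2)) = -1.3459 ~ t(10).
Step 5: Two-sided p-value from the t-distribution with 10 df = 0.208063.
Step 6: alpha = 0.1. fail to reject H0.

rho = -0.3916, p = 0.208063, fail to reject H0 at alpha = 0.1.


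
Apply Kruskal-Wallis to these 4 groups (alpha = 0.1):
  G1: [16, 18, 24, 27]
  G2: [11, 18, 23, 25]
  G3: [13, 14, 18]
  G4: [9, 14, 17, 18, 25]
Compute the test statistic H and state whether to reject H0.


Step 1: Combine all N = 16 observations and assign midranks.
sorted (value, group, rank): (9,G4,1), (11,G2,2), (13,G3,3), (14,G3,4.5), (14,G4,4.5), (16,G1,6), (17,G4,7), (18,G1,9.5), (18,G2,9.5), (18,G3,9.5), (18,G4,9.5), (23,G2,12), (24,G1,13), (25,G2,14.5), (25,G4,14.5), (27,G1,16)
Step 2: Sum ranks within each group.
R_1 = 44.5 (n_1 = 4)
R_2 = 38 (n_2 = 4)
R_3 = 17 (n_3 = 3)
R_4 = 36.5 (n_4 = 5)
Step 3: H = 12/(N(N+1)) * sum(R_i^2/n_i) - 3(N+1)
     = 12/(16*17) * (44.5^2/4 + 38^2/4 + 17^2/3 + 36.5^2/5) - 3*17
     = 0.044118 * 1218.85 - 51
     = 2.772610.
Step 4: Ties present; correction factor C = 1 - 72/(16^3 - 16) = 0.982353. Corrected H = 2.772610 / 0.982353 = 2.822418.
Step 5: Under H0, H ~ chi^2(3); p-value = 0.419823.
Step 6: alpha = 0.1. fail to reject H0.

H = 2.8224, df = 3, p = 0.419823, fail to reject H0.


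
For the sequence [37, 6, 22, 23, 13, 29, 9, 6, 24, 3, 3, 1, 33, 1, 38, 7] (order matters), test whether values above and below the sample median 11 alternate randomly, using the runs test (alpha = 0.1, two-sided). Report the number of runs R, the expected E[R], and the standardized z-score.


Step 1: Compute median = 11; label A = above, B = below.
Labels in order: ABAAAABBABBBABAB  (n_A = 8, n_B = 8)
Step 2: Count runs R = 10.
Step 3: Under H0 (random ordering), E[R] = 2*n_A*n_B/(n_A+n_B) + 1 = 2*8*8/16 + 1 = 9.0000.
        Var[R] = 2*n_A*n_B*(2*n_A*n_B - n_A - n_B) / ((n_A+n_B)^2 * (n_A+n_B-1)) = 14336/3840 = 3.7333.
        SD[R] = 1.9322.
Step 4: Continuity-corrected z = (R - 0.5 - E[R]) / SD[R] = (10 - 0.5 - 9.0000) / 1.9322 = 0.2588.
Step 5: Two-sided p-value via normal approximation = 2*(1 - Phi(|z|)) = 0.795809.
Step 6: alpha = 0.1. fail to reject H0.

R = 10, z = 0.2588, p = 0.795809, fail to reject H0.


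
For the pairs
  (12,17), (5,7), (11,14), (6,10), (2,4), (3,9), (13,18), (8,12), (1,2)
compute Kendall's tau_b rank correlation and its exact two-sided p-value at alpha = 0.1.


Step 1: Enumerate the 36 unordered pairs (i,j) with i<j and classify each by sign(x_j-x_i) * sign(y_j-y_i).
  (1,2):dx=-7,dy=-10->C; (1,3):dx=-1,dy=-3->C; (1,4):dx=-6,dy=-7->C; (1,5):dx=-10,dy=-13->C
  (1,6):dx=-9,dy=-8->C; (1,7):dx=+1,dy=+1->C; (1,8):dx=-4,dy=-5->C; (1,9):dx=-11,dy=-15->C
  (2,3):dx=+6,dy=+7->C; (2,4):dx=+1,dy=+3->C; (2,5):dx=-3,dy=-3->C; (2,6):dx=-2,dy=+2->D
  (2,7):dx=+8,dy=+11->C; (2,8):dx=+3,dy=+5->C; (2,9):dx=-4,dy=-5->C; (3,4):dx=-5,dy=-4->C
  (3,5):dx=-9,dy=-10->C; (3,6):dx=-8,dy=-5->C; (3,7):dx=+2,dy=+4->C; (3,8):dx=-3,dy=-2->C
  (3,9):dx=-10,dy=-12->C; (4,5):dx=-4,dy=-6->C; (4,6):dx=-3,dy=-1->C; (4,7):dx=+7,dy=+8->C
  (4,8):dx=+2,dy=+2->C; (4,9):dx=-5,dy=-8->C; (5,6):dx=+1,dy=+5->C; (5,7):dx=+11,dy=+14->C
  (5,8):dx=+6,dy=+8->C; (5,9):dx=-1,dy=-2->C; (6,7):dx=+10,dy=+9->C; (6,8):dx=+5,dy=+3->C
  (6,9):dx=-2,dy=-7->C; (7,8):dx=-5,dy=-6->C; (7,9):dx=-12,dy=-16->C; (8,9):dx=-7,dy=-10->C
Step 2: C = 35, D = 1, total pairs = 36.
Step 3: tau = (C - D)/(n(n-1)/2) = (35 - 1)/36 = 0.944444.
Step 4: Exact two-sided p-value (enumerate n! = 362880 permutations of y under H0): p = 0.000050.
Step 5: alpha = 0.1. reject H0.

tau_b = 0.9444 (C=35, D=1), p = 0.000050, reject H0.


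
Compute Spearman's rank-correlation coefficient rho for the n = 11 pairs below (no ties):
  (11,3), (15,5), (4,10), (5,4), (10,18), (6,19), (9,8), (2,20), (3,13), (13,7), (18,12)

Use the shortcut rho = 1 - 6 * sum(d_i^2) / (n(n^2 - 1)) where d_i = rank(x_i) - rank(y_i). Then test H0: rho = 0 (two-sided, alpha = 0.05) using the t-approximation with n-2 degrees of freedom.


Step 1: Rank x and y separately (midranks; no ties here).
rank(x): 11->8, 15->10, 4->3, 5->4, 10->7, 6->5, 9->6, 2->1, 3->2, 13->9, 18->11
rank(y): 3->1, 5->3, 10->6, 4->2, 18->9, 19->10, 8->5, 20->11, 13->8, 7->4, 12->7
Step 2: d_i = R_x(i) - R_y(i); compute d_i^2.
  (8-1)^2=49, (10-3)^2=49, (3-6)^2=9, (4-2)^2=4, (7-9)^2=4, (5-10)^2=25, (6-5)^2=1, (1-11)^2=100, (2-8)^2=36, (9-4)^2=25, (11-7)^2=16
sum(d^2) = 318.
Step 3: rho = 1 - 6*318 / (11*(11^2 - 1)) = 1 - 1908/1320 = -0.445455.
Step 4: Under H0, t = rho * sqrt((n-2)/(1-rho^2)) = -1.4926 ~ t(9).
Step 5: Two-sided p-value from the t-distribution with 9 df = 0.169733.
Step 6: alpha = 0.05. fail to reject H0.

rho = -0.4455, p = 0.169733, fail to reject H0 at alpha = 0.05.


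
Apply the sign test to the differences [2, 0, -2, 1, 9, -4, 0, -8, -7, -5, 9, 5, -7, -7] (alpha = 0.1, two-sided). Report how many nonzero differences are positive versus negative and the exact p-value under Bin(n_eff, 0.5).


Step 1: Discard zero differences. Original n = 14; n_eff = number of nonzero differences = 12.
Nonzero differences (with sign): +2, -2, +1, +9, -4, -8, -7, -5, +9, +5, -7, -7
Step 2: Count signs: positive = 5, negative = 7.
Step 3: Under H0: P(positive) = 0.5, so the number of positives S ~ Bin(12, 0.5).
Step 4: Two-sided exact p-value = sum of Bin(12,0.5) probabilities at or below the observed probability = 0.774414.
Step 5: alpha = 0.1. fail to reject H0.

n_eff = 12, pos = 5, neg = 7, p = 0.774414, fail to reject H0.


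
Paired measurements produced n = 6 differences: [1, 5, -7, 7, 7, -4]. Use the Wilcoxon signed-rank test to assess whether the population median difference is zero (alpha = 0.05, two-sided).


Step 1: Drop any zero differences (none here) and take |d_i|.
|d| = [1, 5, 7, 7, 7, 4]
Step 2: Midrank |d_i| (ties get averaged ranks).
ranks: |1|->1, |5|->3, |7|->5, |7|->5, |7|->5, |4|->2
Step 3: Attach original signs; sum ranks with positive sign and with negative sign.
W+ = 1 + 3 + 5 + 5 = 14
W- = 5 + 2 = 7
(Check: W+ + W- = 21 should equal n(n+1)/2 = 21.)
Step 4: Test statistic W = min(W+, W-) = 7.
Step 5: Ties in |d|, so use the tie-corrected normal approximation.
        E[W] = n(n+1)/4 = 6*7/4 = 10.5.
        Tie groups: |d|=7 (t=3); sum(t^3 - t) = 24.
        Var[W] = n(n+1)(2n+1)/24 - sum(t^3-t)/48 = 546/24 - 24/48 = 22.25.
        z = (W - E[W]) / sqrt(Var[W]) = (7 - 10.5) / 4.7170 = -0.7420.
        Two-sided p = 2*Phi(z) = 0.458088.
Step 6: alpha = 0.05. fail to reject H0.

W+ = 14, W- = 7, W = min = 7, p = 0.458088, fail to reject H0.


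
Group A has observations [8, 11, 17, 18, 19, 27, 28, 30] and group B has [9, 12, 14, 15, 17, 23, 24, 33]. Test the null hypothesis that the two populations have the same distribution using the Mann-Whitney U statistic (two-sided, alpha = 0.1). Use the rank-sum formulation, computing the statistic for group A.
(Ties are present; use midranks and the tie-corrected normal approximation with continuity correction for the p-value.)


Step 1: Combine and sort all 16 observations; assign midranks.
sorted (value, group): (8,X), (9,Y), (11,X), (12,Y), (14,Y), (15,Y), (17,X), (17,Y), (18,X), (19,X), (23,Y), (24,Y), (27,X), (28,X), (30,X), (33,Y)
ranks: 8->1, 9->2, 11->3, 12->4, 14->5, 15->6, 17->7.5, 17->7.5, 18->9, 19->10, 23->11, 24->12, 27->13, 28->14, 30->15, 33->16
Step 2: Rank sum for X: R1 = 1 + 3 + 7.5 + 9 + 10 + 13 + 14 + 15 = 72.5.
Step 3: U_X = R1 - n1(n1+1)/2 = 72.5 - 8*9/2 = 72.5 - 36 = 36.5.
       U_Y = n1*n2 - U_X = 64 - 36.5 = 27.5.
Step 4: Ties are present, so use the tie-corrected normal approximation (with continuity correction) for the p-value.
Step 5: p-value = 0.674198; compare to alpha = 0.1. fail to reject H0.

U_X = 36.5, p = 0.674198, fail to reject H0 at alpha = 0.1.


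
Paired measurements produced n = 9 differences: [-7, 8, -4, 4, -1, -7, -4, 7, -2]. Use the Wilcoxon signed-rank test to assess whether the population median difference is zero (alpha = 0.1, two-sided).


Step 1: Drop any zero differences (none here) and take |d_i|.
|d| = [7, 8, 4, 4, 1, 7, 4, 7, 2]
Step 2: Midrank |d_i| (ties get averaged ranks).
ranks: |7|->7, |8|->9, |4|->4, |4|->4, |1|->1, |7|->7, |4|->4, |7|->7, |2|->2
Step 3: Attach original signs; sum ranks with positive sign and with negative sign.
W+ = 9 + 4 + 7 = 20
W- = 7 + 4 + 1 + 7 + 4 + 2 = 25
(Check: W+ + W- = 45 should equal n(n+1)/2 = 45.)
Step 4: Test statistic W = min(W+, W-) = 20.
Step 5: Ties in |d|, so use the tie-corrected normal approximation.
        E[W] = n(n+1)/4 = 9*10/4 = 22.5.
        Tie groups: |d|=4 (t=3), |d|=7 (t=3); sum(t^3 - t) = 48.
        Var[W] = n(n+1)(2n+1)/24 - sum(t^3-t)/48 = 1710/24 - 48/48 = 70.25.
        z = (W - E[W]) / sqrt(Var[W]) = (20 - 22.5) / 8.3815 = -0.2983.
        Two-sided p = 2*Phi(z) = 0.765493.
Step 6: alpha = 0.1. fail to reject H0.

W+ = 20, W- = 25, W = min = 20, p = 0.765493, fail to reject H0.


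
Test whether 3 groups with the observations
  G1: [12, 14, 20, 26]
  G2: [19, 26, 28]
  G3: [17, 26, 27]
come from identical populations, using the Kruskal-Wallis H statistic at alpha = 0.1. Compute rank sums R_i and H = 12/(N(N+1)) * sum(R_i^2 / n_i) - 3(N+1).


Step 1: Combine all N = 10 observations and assign midranks.
sorted (value, group, rank): (12,G1,1), (14,G1,2), (17,G3,3), (19,G2,4), (20,G1,5), (26,G1,7), (26,G2,7), (26,G3,7), (27,G3,9), (28,G2,10)
Step 2: Sum ranks within each group.
R_1 = 15 (n_1 = 4)
R_2 = 21 (n_2 = 3)
R_3 = 19 (n_3 = 3)
Step 3: H = 12/(N(N+1)) * sum(R_i^2/n_i) - 3(N+1)
     = 12/(10*11) * (15^2/4 + 21^2/3 + 19^2/3) - 3*11
     = 0.109091 * 323.583 - 33
     = 2.300000.
Step 4: Ties present; correction factor C = 1 - 24/(10^3 - 10) = 0.975758. Corrected H = 2.300000 / 0.975758 = 2.357143.
Step 5: Under H0, H ~ chi^2(2); p-value = 0.307718.
Step 6: alpha = 0.1. fail to reject H0.

H = 2.3571, df = 2, p = 0.307718, fail to reject H0.


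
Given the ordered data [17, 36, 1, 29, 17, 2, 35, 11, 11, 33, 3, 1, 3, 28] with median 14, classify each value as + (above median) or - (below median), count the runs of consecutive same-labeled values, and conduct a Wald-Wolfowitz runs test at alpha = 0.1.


Step 1: Compute median = 14; label A = above, B = below.
Labels in order: AABAABABBABBBA  (n_A = 7, n_B = 7)
Step 2: Count runs R = 9.
Step 3: Under H0 (random ordering), E[R] = 2*n_A*n_B/(n_A+n_B) + 1 = 2*7*7/14 + 1 = 8.0000.
        Var[R] = 2*n_A*n_B*(2*n_A*n_B - n_A - n_B) / ((n_A+n_B)^2 * (n_A+n_B-1)) = 8232/2548 = 3.2308.
        SD[R] = 1.7974.
Step 4: Continuity-corrected z = (R - 0.5 - E[R]) / SD[R] = (9 - 0.5 - 8.0000) / 1.7974 = 0.2782.
Step 5: Two-sided p-value via normal approximation = 2*(1 - Phi(|z|)) = 0.780879.
Step 6: alpha = 0.1. fail to reject H0.

R = 9, z = 0.2782, p = 0.780879, fail to reject H0.


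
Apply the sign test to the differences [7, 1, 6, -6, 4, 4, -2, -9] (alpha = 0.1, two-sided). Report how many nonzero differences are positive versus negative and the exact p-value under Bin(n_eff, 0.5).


Step 1: Discard zero differences. Original n = 8; n_eff = number of nonzero differences = 8.
Nonzero differences (with sign): +7, +1, +6, -6, +4, +4, -2, -9
Step 2: Count signs: positive = 5, negative = 3.
Step 3: Under H0: P(positive) = 0.5, so the number of positives S ~ Bin(8, 0.5).
Step 4: Two-sided exact p-value = sum of Bin(8,0.5) probabilities at or below the observed probability = 0.726562.
Step 5: alpha = 0.1. fail to reject H0.

n_eff = 8, pos = 5, neg = 3, p = 0.726562, fail to reject H0.


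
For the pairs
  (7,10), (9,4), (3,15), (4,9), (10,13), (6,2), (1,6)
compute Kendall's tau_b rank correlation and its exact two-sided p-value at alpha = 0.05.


Step 1: Enumerate the 21 unordered pairs (i,j) with i<j and classify each by sign(x_j-x_i) * sign(y_j-y_i).
  (1,2):dx=+2,dy=-6->D; (1,3):dx=-4,dy=+5->D; (1,4):dx=-3,dy=-1->C; (1,5):dx=+3,dy=+3->C
  (1,6):dx=-1,dy=-8->C; (1,7):dx=-6,dy=-4->C; (2,3):dx=-6,dy=+11->D; (2,4):dx=-5,dy=+5->D
  (2,5):dx=+1,dy=+9->C; (2,6):dx=-3,dy=-2->C; (2,7):dx=-8,dy=+2->D; (3,4):dx=+1,dy=-6->D
  (3,5):dx=+7,dy=-2->D; (3,6):dx=+3,dy=-13->D; (3,7):dx=-2,dy=-9->C; (4,5):dx=+6,dy=+4->C
  (4,6):dx=+2,dy=-7->D; (4,7):dx=-3,dy=-3->C; (5,6):dx=-4,dy=-11->C; (5,7):dx=-9,dy=-7->C
  (6,7):dx=-5,dy=+4->D
Step 2: C = 11, D = 10, total pairs = 21.
Step 3: tau = (C - D)/(n(n-1)/2) = (11 - 10)/21 = 0.047619.
Step 4: Exact two-sided p-value (enumerate n! = 5040 permutations of y under H0): p = 1.000000.
Step 5: alpha = 0.05. fail to reject H0.

tau_b = 0.0476 (C=11, D=10), p = 1.000000, fail to reject H0.


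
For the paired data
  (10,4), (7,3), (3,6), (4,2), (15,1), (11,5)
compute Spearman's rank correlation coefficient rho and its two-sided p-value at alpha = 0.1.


Step 1: Rank x and y separately (midranks; no ties here).
rank(x): 10->4, 7->3, 3->1, 4->2, 15->6, 11->5
rank(y): 4->4, 3->3, 6->6, 2->2, 1->1, 5->5
Step 2: d_i = R_x(i) - R_y(i); compute d_i^2.
  (4-4)^2=0, (3-3)^2=0, (1-6)^2=25, (2-2)^2=0, (6-1)^2=25, (5-5)^2=0
sum(d^2) = 50.
Step 3: rho = 1 - 6*50 / (6*(6^2 - 1)) = 1 - 300/210 = -0.428571.
Step 4: Under H0, t = rho * sqrt((n-2)/(1-rho^2)) = -0.9487 ~ t(4).
Step 5: Two-sided p-value from the t-distribution with 4 df = 0.396501.
Step 6: alpha = 0.1. fail to reject H0.

rho = -0.4286, p = 0.396501, fail to reject H0 at alpha = 0.1.


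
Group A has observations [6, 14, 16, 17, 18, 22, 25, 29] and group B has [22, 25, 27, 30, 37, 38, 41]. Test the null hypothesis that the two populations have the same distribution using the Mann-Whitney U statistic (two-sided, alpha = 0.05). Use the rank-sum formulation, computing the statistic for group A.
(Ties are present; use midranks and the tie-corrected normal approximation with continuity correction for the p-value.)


Step 1: Combine and sort all 15 observations; assign midranks.
sorted (value, group): (6,X), (14,X), (16,X), (17,X), (18,X), (22,X), (22,Y), (25,X), (25,Y), (27,Y), (29,X), (30,Y), (37,Y), (38,Y), (41,Y)
ranks: 6->1, 14->2, 16->3, 17->4, 18->5, 22->6.5, 22->6.5, 25->8.5, 25->8.5, 27->10, 29->11, 30->12, 37->13, 38->14, 41->15
Step 2: Rank sum for X: R1 = 1 + 2 + 3 + 4 + 5 + 6.5 + 8.5 + 11 = 41.
Step 3: U_X = R1 - n1(n1+1)/2 = 41 - 8*9/2 = 41 - 36 = 5.
       U_Y = n1*n2 - U_X = 56 - 5 = 51.
Step 4: Ties are present, so use the tie-corrected normal approximation (with continuity correction) for the p-value.
Step 5: p-value = 0.009093; compare to alpha = 0.05. reject H0.

U_X = 5, p = 0.009093, reject H0 at alpha = 0.05.


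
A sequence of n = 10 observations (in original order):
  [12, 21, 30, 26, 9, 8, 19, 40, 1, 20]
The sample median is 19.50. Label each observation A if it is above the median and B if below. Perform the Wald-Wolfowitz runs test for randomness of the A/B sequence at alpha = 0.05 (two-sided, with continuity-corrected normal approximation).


Step 1: Compute median = 19.50; label A = above, B = below.
Labels in order: BAAABBBABA  (n_A = 5, n_B = 5)
Step 2: Count runs R = 6.
Step 3: Under H0 (random ordering), E[R] = 2*n_A*n_B/(n_A+n_B) + 1 = 2*5*5/10 + 1 = 6.0000.
        Var[R] = 2*n_A*n_B*(2*n_A*n_B - n_A - n_B) / ((n_A+n_B)^2 * (n_A+n_B-1)) = 2000/900 = 2.2222.
        SD[R] = 1.4907.
Step 4: R = E[R], so z = 0 with no continuity correction.
Step 5: Two-sided p-value via normal approximation = 2*(1 - Phi(|z|)) = 1.000000.
Step 6: alpha = 0.05. fail to reject H0.

R = 6, z = 0.0000, p = 1.000000, fail to reject H0.


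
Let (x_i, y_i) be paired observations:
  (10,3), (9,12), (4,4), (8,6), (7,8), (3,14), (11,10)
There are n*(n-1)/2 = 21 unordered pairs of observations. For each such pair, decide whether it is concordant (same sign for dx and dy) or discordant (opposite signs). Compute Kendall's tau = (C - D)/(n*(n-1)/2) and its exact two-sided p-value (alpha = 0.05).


Step 1: Enumerate the 21 unordered pairs (i,j) with i<j and classify each by sign(x_j-x_i) * sign(y_j-y_i).
  (1,2):dx=-1,dy=+9->D; (1,3):dx=-6,dy=+1->D; (1,4):dx=-2,dy=+3->D; (1,5):dx=-3,dy=+5->D
  (1,6):dx=-7,dy=+11->D; (1,7):dx=+1,dy=+7->C; (2,3):dx=-5,dy=-8->C; (2,4):dx=-1,dy=-6->C
  (2,5):dx=-2,dy=-4->C; (2,6):dx=-6,dy=+2->D; (2,7):dx=+2,dy=-2->D; (3,4):dx=+4,dy=+2->C
  (3,5):dx=+3,dy=+4->C; (3,6):dx=-1,dy=+10->D; (3,7):dx=+7,dy=+6->C; (4,5):dx=-1,dy=+2->D
  (4,6):dx=-5,dy=+8->D; (4,7):dx=+3,dy=+4->C; (5,6):dx=-4,dy=+6->D; (5,7):dx=+4,dy=+2->C
  (6,7):dx=+8,dy=-4->D
Step 2: C = 9, D = 12, total pairs = 21.
Step 3: tau = (C - D)/(n(n-1)/2) = (9 - 12)/21 = -0.142857.
Step 4: Exact two-sided p-value (enumerate n! = 5040 permutations of y under H0): p = 0.772619.
Step 5: alpha = 0.05. fail to reject H0.

tau_b = -0.1429 (C=9, D=12), p = 0.772619, fail to reject H0.


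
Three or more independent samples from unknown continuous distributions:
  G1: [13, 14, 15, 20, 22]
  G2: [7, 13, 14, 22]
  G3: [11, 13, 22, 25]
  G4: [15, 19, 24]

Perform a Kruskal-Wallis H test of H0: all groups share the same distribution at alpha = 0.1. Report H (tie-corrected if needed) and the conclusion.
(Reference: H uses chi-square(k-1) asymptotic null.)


Step 1: Combine all N = 16 observations and assign midranks.
sorted (value, group, rank): (7,G2,1), (11,G3,2), (13,G1,4), (13,G2,4), (13,G3,4), (14,G1,6.5), (14,G2,6.5), (15,G1,8.5), (15,G4,8.5), (19,G4,10), (20,G1,11), (22,G1,13), (22,G2,13), (22,G3,13), (24,G4,15), (25,G3,16)
Step 2: Sum ranks within each group.
R_1 = 43 (n_1 = 5)
R_2 = 24.5 (n_2 = 4)
R_3 = 35 (n_3 = 4)
R_4 = 33.5 (n_4 = 3)
Step 3: H = 12/(N(N+1)) * sum(R_i^2/n_i) - 3(N+1)
     = 12/(16*17) * (43^2/5 + 24.5^2/4 + 35^2/4 + 33.5^2/3) - 3*17
     = 0.044118 * 1200.2 - 51
     = 1.949816.
Step 4: Ties present; correction factor C = 1 - 60/(16^3 - 16) = 0.985294. Corrected H = 1.949816 / 0.985294 = 1.978918.
Step 5: Under H0, H ~ chi^2(3); p-value = 0.576794.
Step 6: alpha = 0.1. fail to reject H0.

H = 1.9789, df = 3, p = 0.576794, fail to reject H0.


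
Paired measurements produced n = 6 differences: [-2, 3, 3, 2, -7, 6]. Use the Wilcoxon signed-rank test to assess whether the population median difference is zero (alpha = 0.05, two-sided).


Step 1: Drop any zero differences (none here) and take |d_i|.
|d| = [2, 3, 3, 2, 7, 6]
Step 2: Midrank |d_i| (ties get averaged ranks).
ranks: |2|->1.5, |3|->3.5, |3|->3.5, |2|->1.5, |7|->6, |6|->5
Step 3: Attach original signs; sum ranks with positive sign and with negative sign.
W+ = 3.5 + 3.5 + 1.5 + 5 = 13.5
W- = 1.5 + 6 = 7.5
(Check: W+ + W- = 21 should equal n(n+1)/2 = 21.)
Step 4: Test statistic W = min(W+, W-) = 7.5.
Step 5: Ties in |d|, so use the tie-corrected normal approximation.
        E[W] = n(n+1)/4 = 6*7/4 = 10.5.
        Tie groups: |d|=2 (t=2), |d|=3 (t=2); sum(t^3 - t) = 12.
        Var[W] = n(n+1)(2n+1)/24 - sum(t^3-t)/48 = 546/24 - 12/48 = 22.5.
        z = (W - E[W]) / sqrt(Var[W]) = (7.5 - 10.5) / 4.7434 = -0.6325.
        Two-sided p = 2*Phi(z) = 0.527089.
Step 6: alpha = 0.05. fail to reject H0.

W+ = 13.5, W- = 7.5, W = min = 7.5, p = 0.527089, fail to reject H0.


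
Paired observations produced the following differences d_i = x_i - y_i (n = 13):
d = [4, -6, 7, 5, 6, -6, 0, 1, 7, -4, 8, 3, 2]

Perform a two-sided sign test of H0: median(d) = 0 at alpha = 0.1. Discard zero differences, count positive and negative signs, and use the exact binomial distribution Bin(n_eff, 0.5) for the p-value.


Step 1: Discard zero differences. Original n = 13; n_eff = number of nonzero differences = 12.
Nonzero differences (with sign): +4, -6, +7, +5, +6, -6, +1, +7, -4, +8, +3, +2
Step 2: Count signs: positive = 9, negative = 3.
Step 3: Under H0: P(positive) = 0.5, so the number of positives S ~ Bin(12, 0.5).
Step 4: Two-sided exact p-value = sum of Bin(12,0.5) probabilities at or below the observed probability = 0.145996.
Step 5: alpha = 0.1. fail to reject H0.

n_eff = 12, pos = 9, neg = 3, p = 0.145996, fail to reject H0.


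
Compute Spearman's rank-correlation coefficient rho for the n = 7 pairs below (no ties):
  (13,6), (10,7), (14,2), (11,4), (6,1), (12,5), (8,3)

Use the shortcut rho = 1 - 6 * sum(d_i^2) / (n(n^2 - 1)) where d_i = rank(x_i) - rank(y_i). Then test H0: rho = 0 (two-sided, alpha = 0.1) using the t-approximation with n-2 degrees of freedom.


Step 1: Rank x and y separately (midranks; no ties here).
rank(x): 13->6, 10->3, 14->7, 11->4, 6->1, 12->5, 8->2
rank(y): 6->6, 7->7, 2->2, 4->4, 1->1, 5->5, 3->3
Step 2: d_i = R_x(i) - R_y(i); compute d_i^2.
  (6-6)^2=0, (3-7)^2=16, (7-2)^2=25, (4-4)^2=0, (1-1)^2=0, (5-5)^2=0, (2-3)^2=1
sum(d^2) = 42.
Step 3: rho = 1 - 6*42 / (7*(7^2 - 1)) = 1 - 252/336 = 0.250000.
Step 4: Under H0, t = rho * sqrt((n-2)/(1-rho^2)) = 0.5774 ~ t(5).
Step 5: Two-sided p-value from the t-distribution with 5 df = 0.588724.
Step 6: alpha = 0.1. fail to reject H0.

rho = 0.2500, p = 0.588724, fail to reject H0 at alpha = 0.1.


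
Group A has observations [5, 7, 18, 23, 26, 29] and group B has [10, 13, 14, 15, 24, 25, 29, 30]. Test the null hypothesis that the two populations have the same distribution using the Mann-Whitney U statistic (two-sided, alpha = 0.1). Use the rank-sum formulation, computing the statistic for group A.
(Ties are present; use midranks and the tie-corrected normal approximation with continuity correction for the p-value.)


Step 1: Combine and sort all 14 observations; assign midranks.
sorted (value, group): (5,X), (7,X), (10,Y), (13,Y), (14,Y), (15,Y), (18,X), (23,X), (24,Y), (25,Y), (26,X), (29,X), (29,Y), (30,Y)
ranks: 5->1, 7->2, 10->3, 13->4, 14->5, 15->6, 18->7, 23->8, 24->9, 25->10, 26->11, 29->12.5, 29->12.5, 30->14
Step 2: Rank sum for X: R1 = 1 + 2 + 7 + 8 + 11 + 12.5 = 41.5.
Step 3: U_X = R1 - n1(n1+1)/2 = 41.5 - 6*7/2 = 41.5 - 21 = 20.5.
       U_Y = n1*n2 - U_X = 48 - 20.5 = 27.5.
Step 4: Ties are present, so use the tie-corrected normal approximation (with continuity correction) for the p-value.
Step 5: p-value = 0.698220; compare to alpha = 0.1. fail to reject H0.

U_X = 20.5, p = 0.698220, fail to reject H0 at alpha = 0.1.


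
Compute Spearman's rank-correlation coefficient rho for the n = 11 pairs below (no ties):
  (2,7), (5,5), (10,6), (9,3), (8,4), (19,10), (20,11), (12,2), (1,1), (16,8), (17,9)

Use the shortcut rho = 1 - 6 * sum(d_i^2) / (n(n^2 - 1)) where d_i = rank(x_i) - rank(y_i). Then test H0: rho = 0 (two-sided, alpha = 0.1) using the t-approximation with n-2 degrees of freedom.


Step 1: Rank x and y separately (midranks; no ties here).
rank(x): 2->2, 5->3, 10->6, 9->5, 8->4, 19->10, 20->11, 12->7, 1->1, 16->8, 17->9
rank(y): 7->7, 5->5, 6->6, 3->3, 4->4, 10->10, 11->11, 2->2, 1->1, 8->8, 9->9
Step 2: d_i = R_x(i) - R_y(i); compute d_i^2.
  (2-7)^2=25, (3-5)^2=4, (6-6)^2=0, (5-3)^2=4, (4-4)^2=0, (10-10)^2=0, (11-11)^2=0, (7-2)^2=25, (1-1)^2=0, (8-8)^2=0, (9-9)^2=0
sum(d^2) = 58.
Step 3: rho = 1 - 6*58 / (11*(11^2 - 1)) = 1 - 348/1320 = 0.736364.
Step 4: Under H0, t = rho * sqrt((n-2)/(1-rho^2)) = 3.2651 ~ t(9).
Step 5: Two-sided p-value from the t-distribution with 9 df = 0.009760.
Step 6: alpha = 0.1. reject H0.

rho = 0.7364, p = 0.009760, reject H0 at alpha = 0.1.


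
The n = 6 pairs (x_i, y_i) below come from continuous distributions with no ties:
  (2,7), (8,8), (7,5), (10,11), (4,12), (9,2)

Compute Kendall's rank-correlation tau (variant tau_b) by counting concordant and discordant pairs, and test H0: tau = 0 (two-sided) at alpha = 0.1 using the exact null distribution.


Step 1: Enumerate the 15 unordered pairs (i,j) with i<j and classify each by sign(x_j-x_i) * sign(y_j-y_i).
  (1,2):dx=+6,dy=+1->C; (1,3):dx=+5,dy=-2->D; (1,4):dx=+8,dy=+4->C; (1,5):dx=+2,dy=+5->C
  (1,6):dx=+7,dy=-5->D; (2,3):dx=-1,dy=-3->C; (2,4):dx=+2,dy=+3->C; (2,5):dx=-4,dy=+4->D
  (2,6):dx=+1,dy=-6->D; (3,4):dx=+3,dy=+6->C; (3,5):dx=-3,dy=+7->D; (3,6):dx=+2,dy=-3->D
  (4,5):dx=-6,dy=+1->D; (4,6):dx=-1,dy=-9->C; (5,6):dx=+5,dy=-10->D
Step 2: C = 7, D = 8, total pairs = 15.
Step 3: tau = (C - D)/(n(n-1)/2) = (7 - 8)/15 = -0.066667.
Step 4: Exact two-sided p-value (enumerate n! = 720 permutations of y under H0): p = 1.000000.
Step 5: alpha = 0.1. fail to reject H0.

tau_b = -0.0667 (C=7, D=8), p = 1.000000, fail to reject H0.


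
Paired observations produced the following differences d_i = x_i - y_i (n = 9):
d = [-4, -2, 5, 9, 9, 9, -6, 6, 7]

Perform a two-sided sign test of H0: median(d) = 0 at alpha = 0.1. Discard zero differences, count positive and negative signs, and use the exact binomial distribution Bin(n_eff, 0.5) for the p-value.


Step 1: Discard zero differences. Original n = 9; n_eff = number of nonzero differences = 9.
Nonzero differences (with sign): -4, -2, +5, +9, +9, +9, -6, +6, +7
Step 2: Count signs: positive = 6, negative = 3.
Step 3: Under H0: P(positive) = 0.5, so the number of positives S ~ Bin(9, 0.5).
Step 4: Two-sided exact p-value = sum of Bin(9,0.5) probabilities at or below the observed probability = 0.507812.
Step 5: alpha = 0.1. fail to reject H0.

n_eff = 9, pos = 6, neg = 3, p = 0.507812, fail to reject H0.


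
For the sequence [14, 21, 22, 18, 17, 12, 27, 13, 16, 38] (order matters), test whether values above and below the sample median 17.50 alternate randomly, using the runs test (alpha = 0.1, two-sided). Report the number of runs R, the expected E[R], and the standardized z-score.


Step 1: Compute median = 17.50; label A = above, B = below.
Labels in order: BAAABBABBA  (n_A = 5, n_B = 5)
Step 2: Count runs R = 6.
Step 3: Under H0 (random ordering), E[R] = 2*n_A*n_B/(n_A+n_B) + 1 = 2*5*5/10 + 1 = 6.0000.
        Var[R] = 2*n_A*n_B*(2*n_A*n_B - n_A - n_B) / ((n_A+n_B)^2 * (n_A+n_B-1)) = 2000/900 = 2.2222.
        SD[R] = 1.4907.
Step 4: R = E[R], so z = 0 with no continuity correction.
Step 5: Two-sided p-value via normal approximation = 2*(1 - Phi(|z|)) = 1.000000.
Step 6: alpha = 0.1. fail to reject H0.

R = 6, z = 0.0000, p = 1.000000, fail to reject H0.


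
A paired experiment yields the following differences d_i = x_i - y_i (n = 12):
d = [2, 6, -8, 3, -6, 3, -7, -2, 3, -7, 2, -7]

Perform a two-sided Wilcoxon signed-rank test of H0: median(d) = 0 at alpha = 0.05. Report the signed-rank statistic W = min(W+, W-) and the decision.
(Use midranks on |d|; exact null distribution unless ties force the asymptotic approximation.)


Step 1: Drop any zero differences (none here) and take |d_i|.
|d| = [2, 6, 8, 3, 6, 3, 7, 2, 3, 7, 2, 7]
Step 2: Midrank |d_i| (ties get averaged ranks).
ranks: |2|->2, |6|->7.5, |8|->12, |3|->5, |6|->7.5, |3|->5, |7|->10, |2|->2, |3|->5, |7|->10, |2|->2, |7|->10
Step 3: Attach original signs; sum ranks with positive sign and with negative sign.
W+ = 2 + 7.5 + 5 + 5 + 5 + 2 = 26.5
W- = 12 + 7.5 + 10 + 2 + 10 + 10 = 51.5
(Check: W+ + W- = 78 should equal n(n+1)/2 = 78.)
Step 4: Test statistic W = min(W+, W-) = 26.5.
Step 5: Ties in |d|, so use the tie-corrected normal approximation.
        E[W] = n(n+1)/4 = 12*13/4 = 39.
        Tie groups: |d|=2 (t=3), |d|=3 (t=3), |d|=6 (t=2), |d|=7 (t=3); sum(t^3 - t) = 78.
        Var[W] = n(n+1)(2n+1)/24 - sum(t^3-t)/48 = 3900/24 - 78/48 = 160.875.
        z = (W - E[W]) / sqrt(Var[W]) = (26.5 - 39) / 12.6837 = -0.9855.
        Two-sided p = 2*Phi(z) = 0.324368.
Step 6: alpha = 0.05. fail to reject H0.

W+ = 26.5, W- = 51.5, W = min = 26.5, p = 0.324368, fail to reject H0.
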